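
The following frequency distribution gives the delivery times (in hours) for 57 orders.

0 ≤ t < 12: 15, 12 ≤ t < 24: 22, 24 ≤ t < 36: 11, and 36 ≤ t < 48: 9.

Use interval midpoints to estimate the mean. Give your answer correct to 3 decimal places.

20.947

Midpoints: 6, 18, 30, 42
Σfm = 15×6 + 22×18 + 11×30 + 9×42 = 1194
n = Σf = 57
Mean = 1194 / 57 = 20.9474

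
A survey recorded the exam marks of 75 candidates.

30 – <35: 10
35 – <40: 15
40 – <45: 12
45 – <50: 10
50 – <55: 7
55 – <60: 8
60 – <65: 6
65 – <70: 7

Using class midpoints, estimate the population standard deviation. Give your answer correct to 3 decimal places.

Midpoints: 32.5, 37.5, 42.5, 47.5, 52.5, 57.5, 62.5, 67.5
n = 75, Σfm = 3547.5, mean = 47.3000
Σfm² = 176968.75
Σf(m − x̄)² = Σfm² − (Σfm)²/n = 176968.75 − 3547.5²/75 = 9172.0000
Population variance = 9172.0000 / 75 = 122.2933
Standard deviation = √122.2933 = 11.0586

11.059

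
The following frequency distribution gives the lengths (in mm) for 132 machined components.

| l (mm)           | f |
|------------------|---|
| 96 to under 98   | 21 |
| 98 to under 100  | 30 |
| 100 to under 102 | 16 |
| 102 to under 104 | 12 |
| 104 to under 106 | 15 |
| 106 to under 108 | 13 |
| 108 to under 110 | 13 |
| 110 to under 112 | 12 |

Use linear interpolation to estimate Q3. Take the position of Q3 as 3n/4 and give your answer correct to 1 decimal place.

Cumulative frequencies: 21, 51, 67, 79, 94, 107, 120, 132
n = 132; position = 3n/4 = 99.
This falls in the class 106 to under 108: L = 106, F = 94, f = 13, h = 2.
Upper quartile ≈ 106 + ((99 − 94) / 13) × 2 = 106.7692

106.8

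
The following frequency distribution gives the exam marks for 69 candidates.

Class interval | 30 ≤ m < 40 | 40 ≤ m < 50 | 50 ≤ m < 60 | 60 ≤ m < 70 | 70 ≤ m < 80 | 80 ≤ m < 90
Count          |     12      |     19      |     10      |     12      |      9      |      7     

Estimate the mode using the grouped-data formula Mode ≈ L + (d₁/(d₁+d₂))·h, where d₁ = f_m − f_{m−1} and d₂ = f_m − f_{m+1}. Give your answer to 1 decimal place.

44.4

Modal class: 40 ≤ m < 50 (highest frequency 19).
d₁ = 19 − 12 = 7, d₂ = 19 − 10 = 9
Mode ≈ 40 + (7/(7+9)) × 10 = 40 + 4.3750 = 44.3750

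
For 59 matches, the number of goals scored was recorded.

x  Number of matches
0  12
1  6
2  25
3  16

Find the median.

Cumulative frequencies: 12, 18, 43, 59
n = 59, so the median is the value in position (n+1)/2 = 30.
Position 30 falls at value 2.

2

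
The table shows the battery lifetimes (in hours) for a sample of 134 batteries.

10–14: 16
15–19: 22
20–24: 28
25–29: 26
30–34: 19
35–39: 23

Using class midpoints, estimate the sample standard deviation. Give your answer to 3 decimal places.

8.093

Midpoints: 12, 17, 22, 27, 32, 37
n = 134, Σfm = 3343, mean = 24.9478
Σfm² = 92111
Σf(m − x̄)² = Σfm² − (Σfm)²/n = 92111 − 3343²/134 = 8710.6343
Sample variance = 8710.6343 / 133 = 65.4935
Standard deviation = √65.4935 = 8.0928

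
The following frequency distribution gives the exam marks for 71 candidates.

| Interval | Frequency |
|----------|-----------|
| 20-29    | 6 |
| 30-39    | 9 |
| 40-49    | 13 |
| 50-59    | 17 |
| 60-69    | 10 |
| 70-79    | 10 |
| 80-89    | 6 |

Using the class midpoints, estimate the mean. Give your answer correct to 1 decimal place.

Midpoints: 24.5, 34.5, 44.5, 54.5, 64.5, 74.5, 84.5
Σfm = 6×24.5 + 9×34.5 + 13×44.5 + 17×54.5 + 10×64.5 + 10×74.5 + 6×84.5 = 3859.5
n = Σf = 71
Mean = 3859.5 / 71 = 54.3592

54.4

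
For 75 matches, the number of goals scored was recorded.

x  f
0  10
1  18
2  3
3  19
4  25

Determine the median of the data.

3

Cumulative frequencies: 10, 28, 31, 50, 75
n = 75, so the median is the value in position (n+1)/2 = 38.
Position 38 falls at value 3.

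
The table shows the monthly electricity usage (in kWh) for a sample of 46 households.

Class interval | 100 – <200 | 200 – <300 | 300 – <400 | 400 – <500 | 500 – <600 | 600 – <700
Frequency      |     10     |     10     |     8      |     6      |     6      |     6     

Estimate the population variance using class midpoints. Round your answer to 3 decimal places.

28960.302

Midpoints: 150, 250, 350, 450, 550, 650
n = 46, Σfm = 16700, mean = 363.0435
Σfm² = 7395000
Σf(m − x̄)² = Σfm² − (Σfm)²/n = 7395000 − 16700²/46 = 1332173.9130
Population variance = 1332173.9130 / 46 = 28960.3025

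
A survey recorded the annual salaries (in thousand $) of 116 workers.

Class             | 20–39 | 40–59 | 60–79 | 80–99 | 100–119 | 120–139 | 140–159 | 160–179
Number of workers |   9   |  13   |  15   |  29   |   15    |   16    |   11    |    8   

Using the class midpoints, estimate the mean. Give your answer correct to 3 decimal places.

Midpoints: 29.5, 49.5, 69.5, 89.5, 109.5, 129.5, 149.5, 169.5
Σfm = 9×29.5 + 13×49.5 + 15×69.5 + 29×89.5 + 15×109.5 + 16×129.5 + 11×149.5 + 8×169.5 = 11262
n = Σf = 116
Mean = 11262 / 116 = 97.0862

97.086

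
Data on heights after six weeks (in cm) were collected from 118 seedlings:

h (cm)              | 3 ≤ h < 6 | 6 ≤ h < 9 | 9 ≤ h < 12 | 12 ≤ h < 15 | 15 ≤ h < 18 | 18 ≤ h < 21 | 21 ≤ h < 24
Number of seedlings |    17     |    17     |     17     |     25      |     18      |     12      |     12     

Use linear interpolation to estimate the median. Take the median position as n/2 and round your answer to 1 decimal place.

13.0

Cumulative frequencies: 17, 34, 51, 76, 94, 106, 118
n = 118; position = n/2 = 59.
This falls in the class 12 ≤ h < 15: L = 12, F = 51, f = 25, h = 3.
Median ≈ 12 + ((59 − 51) / 25) × 3 = 12.9600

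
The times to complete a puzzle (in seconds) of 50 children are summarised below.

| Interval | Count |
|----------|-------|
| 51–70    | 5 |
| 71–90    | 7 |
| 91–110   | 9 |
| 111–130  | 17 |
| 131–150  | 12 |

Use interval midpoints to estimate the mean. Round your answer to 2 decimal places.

110.10

Midpoints: 60.5, 80.5, 100.5, 120.5, 140.5
Σfm = 5×60.5 + 7×80.5 + 9×100.5 + 17×120.5 + 12×140.5 = 5505
n = Σf = 50
Mean = 5505 / 50 = 110.1000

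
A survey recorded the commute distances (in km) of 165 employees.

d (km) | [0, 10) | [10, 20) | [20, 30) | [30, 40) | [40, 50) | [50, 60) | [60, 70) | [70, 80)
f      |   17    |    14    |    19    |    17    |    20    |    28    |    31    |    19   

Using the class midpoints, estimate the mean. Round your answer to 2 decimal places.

Midpoints: 5, 15, 25, 35, 45, 55, 65, 75
Σfm = 17×5 + 14×15 + 19×25 + 17×35 + 20×45 + 28×55 + 31×65 + 19×75 = 7245
n = Σf = 165
Mean = 7245 / 165 = 43.9091

43.91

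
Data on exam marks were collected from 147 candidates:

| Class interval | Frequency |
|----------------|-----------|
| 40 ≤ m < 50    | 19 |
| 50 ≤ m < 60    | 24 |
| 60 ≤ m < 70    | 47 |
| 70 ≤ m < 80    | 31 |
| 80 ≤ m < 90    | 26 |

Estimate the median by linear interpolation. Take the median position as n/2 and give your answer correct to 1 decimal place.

Cumulative frequencies: 19, 43, 90, 121, 147
n = 147; position = n/2 = 73.5.
This falls in the class 60 ≤ m < 70: L = 60, F = 43, f = 47, h = 10.
Median ≈ 60 + ((73.5 − 43) / 47) × 10 = 66.4894

66.5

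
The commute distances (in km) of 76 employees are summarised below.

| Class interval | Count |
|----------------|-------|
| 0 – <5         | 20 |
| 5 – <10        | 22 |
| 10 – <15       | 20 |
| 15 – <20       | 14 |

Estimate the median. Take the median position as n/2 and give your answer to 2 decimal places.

Cumulative frequencies: 20, 42, 62, 76
n = 76; position = n/2 = 38.
This falls in the class 5 – <10: L = 5, F = 20, f = 22, h = 5.
Median ≈ 5 + ((38 − 20) / 22) × 5 = 9.0909

9.09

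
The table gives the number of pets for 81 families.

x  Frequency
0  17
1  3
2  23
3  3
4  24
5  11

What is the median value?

2

Cumulative frequencies: 17, 20, 43, 46, 70, 81
n = 81, so the median is the value in position (n+1)/2 = 41.
Position 41 falls at value 2.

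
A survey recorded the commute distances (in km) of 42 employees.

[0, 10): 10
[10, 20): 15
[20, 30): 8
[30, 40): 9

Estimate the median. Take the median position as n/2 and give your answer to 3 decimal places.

Cumulative frequencies: 10, 25, 33, 42
n = 42; position = n/2 = 21.
This falls in the class [10, 20): L = 10, F = 10, f = 15, h = 10.
Median ≈ 10 + ((21 − 10) / 15) × 10 = 17.3333

17.333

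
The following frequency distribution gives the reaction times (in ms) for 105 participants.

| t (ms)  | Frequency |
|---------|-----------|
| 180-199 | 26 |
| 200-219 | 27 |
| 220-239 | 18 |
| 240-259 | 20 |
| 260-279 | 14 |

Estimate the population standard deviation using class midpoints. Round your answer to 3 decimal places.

Midpoints: 189.5, 209.5, 229.5, 249.5, 269.5
n = 105, Σfm = 23477.5, mean = 223.5952
Σfm² = 5328596.25
Σf(m − x̄)² = Σfm² − (Σfm)²/n = 5328596.25 − 23477.5²/105 = 79139.0476
Population variance = 79139.0476 / 105 = 753.7052
Standard deviation = √753.7052 = 27.4537

27.454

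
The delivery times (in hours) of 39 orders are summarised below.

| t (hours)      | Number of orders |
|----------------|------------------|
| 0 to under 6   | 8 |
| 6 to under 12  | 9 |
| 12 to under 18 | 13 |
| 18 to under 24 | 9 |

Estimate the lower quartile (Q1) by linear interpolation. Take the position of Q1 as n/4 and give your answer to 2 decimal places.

Cumulative frequencies: 8, 17, 30, 39
n = 39; position = n/4 = 9.75.
This falls in the class 6 to under 12: L = 6, F = 8, f = 9, h = 6.
Lower quartile ≈ 6 + ((9.75 − 8) / 9) × 6 = 7.1667

7.17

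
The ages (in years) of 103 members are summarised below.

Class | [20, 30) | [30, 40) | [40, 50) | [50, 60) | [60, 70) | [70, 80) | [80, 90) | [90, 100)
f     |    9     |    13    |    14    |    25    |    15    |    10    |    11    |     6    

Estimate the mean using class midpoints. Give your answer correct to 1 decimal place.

Midpoints: 25, 35, 45, 55, 65, 75, 85, 95
Σfm = 9×25 + 13×35 + 14×45 + 25×55 + 15×65 + 10×75 + 11×85 + 6×95 = 5915
n = Σf = 103
Mean = 5915 / 103 = 57.4272

57.4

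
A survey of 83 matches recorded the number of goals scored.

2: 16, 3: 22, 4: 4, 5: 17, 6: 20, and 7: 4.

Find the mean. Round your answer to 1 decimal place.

4.2

Values: 2, 3, 4, 5, 6, 7
Σfx = 16×2 + 22×3 + 4×4 + 17×5 + 20×6 + 4×7 = 347
n = Σf = 83
Mean = 347 / 83 = 4.1807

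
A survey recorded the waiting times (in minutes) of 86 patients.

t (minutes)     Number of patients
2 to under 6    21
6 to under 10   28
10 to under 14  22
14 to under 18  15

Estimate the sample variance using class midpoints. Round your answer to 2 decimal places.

17.28

Midpoints: 4, 8, 12, 16
n = 86, Σfm = 812, mean = 9.4419
Σfm² = 9136
Σf(m − x̄)² = Σfm² − (Σfm)²/n = 9136 − 812²/86 = 1469.2093
Sample variance = 1469.2093 / 85 = 17.2848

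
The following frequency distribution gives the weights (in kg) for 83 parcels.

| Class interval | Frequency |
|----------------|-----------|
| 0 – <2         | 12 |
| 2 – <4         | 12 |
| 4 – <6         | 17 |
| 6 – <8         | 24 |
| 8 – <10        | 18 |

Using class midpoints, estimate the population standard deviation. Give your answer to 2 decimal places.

2.68

Midpoints: 1, 3, 5, 7, 9
n = 83, Σfm = 463, mean = 5.5783
Σfm² = 3179
Σf(m − x̄)² = Σfm² − (Σfm)²/n = 3179 − 463²/83 = 596.2410
Population variance = 596.2410 / 83 = 7.1836
Standard deviation = √7.1836 = 2.6802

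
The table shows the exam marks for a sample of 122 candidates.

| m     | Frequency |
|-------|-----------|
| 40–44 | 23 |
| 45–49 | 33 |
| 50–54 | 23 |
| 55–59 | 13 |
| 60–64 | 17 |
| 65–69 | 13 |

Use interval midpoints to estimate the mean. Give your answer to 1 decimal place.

52.3

Midpoints: 42, 47, 52, 57, 62, 67
Σfm = 23×42 + 33×47 + 23×52 + 13×57 + 17×62 + 13×67 = 6379
n = Σf = 122
Mean = 6379 / 122 = 52.2869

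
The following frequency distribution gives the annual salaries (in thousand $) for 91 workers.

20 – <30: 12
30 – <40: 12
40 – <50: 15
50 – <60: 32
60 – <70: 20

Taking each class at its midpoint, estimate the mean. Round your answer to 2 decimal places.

Midpoints: 25, 35, 45, 55, 65
Σfm = 12×25 + 12×35 + 15×45 + 32×55 + 20×65 = 4455
n = Σf = 91
Mean = 4455 / 91 = 48.9560

48.96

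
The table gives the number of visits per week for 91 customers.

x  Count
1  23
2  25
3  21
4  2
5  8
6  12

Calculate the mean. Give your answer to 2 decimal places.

Values: 1, 2, 3, 4, 5, 6
Σfx = 23×1 + 25×2 + 21×3 + 2×4 + 8×5 + 12×6 = 256
n = Σf = 91
Mean = 256 / 91 = 2.8132

2.81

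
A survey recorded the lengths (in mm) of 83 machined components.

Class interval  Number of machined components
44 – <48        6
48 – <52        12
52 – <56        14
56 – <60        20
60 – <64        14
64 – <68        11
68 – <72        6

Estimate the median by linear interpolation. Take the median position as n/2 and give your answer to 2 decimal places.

57.90

Cumulative frequencies: 6, 18, 32, 52, 66, 77, 83
n = 83; position = n/2 = 41.5.
This falls in the class 56 – <60: L = 56, F = 32, f = 20, h = 4.
Median ≈ 56 + ((41.5 − 32) / 20) × 4 = 57.9000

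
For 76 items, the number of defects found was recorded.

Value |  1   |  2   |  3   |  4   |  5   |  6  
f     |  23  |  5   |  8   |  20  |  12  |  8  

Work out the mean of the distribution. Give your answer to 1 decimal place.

3.2

Values: 1, 2, 3, 4, 5, 6
Σfx = 23×1 + 5×2 + 8×3 + 20×4 + 12×5 + 8×6 = 245
n = Σf = 76
Mean = 245 / 76 = 3.2237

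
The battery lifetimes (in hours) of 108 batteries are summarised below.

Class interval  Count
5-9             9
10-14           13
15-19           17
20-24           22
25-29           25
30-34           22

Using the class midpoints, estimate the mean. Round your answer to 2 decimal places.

21.95

Midpoints: 7, 12, 17, 22, 27, 32
Σfm = 9×7 + 13×12 + 17×17 + 22×22 + 25×27 + 22×32 = 2371
n = Σf = 108
Mean = 2371 / 108 = 21.9537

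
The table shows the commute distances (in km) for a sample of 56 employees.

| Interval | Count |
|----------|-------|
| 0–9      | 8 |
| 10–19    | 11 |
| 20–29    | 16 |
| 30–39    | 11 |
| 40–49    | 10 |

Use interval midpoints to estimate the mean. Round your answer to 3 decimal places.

25.214

Midpoints: 4.5, 14.5, 24.5, 34.5, 44.5
Σfm = 8×4.5 + 11×14.5 + 16×24.5 + 11×34.5 + 10×44.5 = 1412
n = Σf = 56
Mean = 1412 / 56 = 25.2143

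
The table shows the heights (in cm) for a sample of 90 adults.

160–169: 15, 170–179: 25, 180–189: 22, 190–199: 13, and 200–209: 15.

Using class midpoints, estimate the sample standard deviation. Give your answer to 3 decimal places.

Midpoints: 164.5, 174.5, 184.5, 194.5, 204.5
n = 90, Σfm = 16485, mean = 183.1667
Σfm² = 3035142.5
Σf(m − x̄)² = Σfm² − (Σfm)²/n = 3035142.5 − 16485²/90 = 15640.0000
Sample variance = 15640.0000 / 89 = 175.7303
Standard deviation = √175.7303 = 13.2563

13.256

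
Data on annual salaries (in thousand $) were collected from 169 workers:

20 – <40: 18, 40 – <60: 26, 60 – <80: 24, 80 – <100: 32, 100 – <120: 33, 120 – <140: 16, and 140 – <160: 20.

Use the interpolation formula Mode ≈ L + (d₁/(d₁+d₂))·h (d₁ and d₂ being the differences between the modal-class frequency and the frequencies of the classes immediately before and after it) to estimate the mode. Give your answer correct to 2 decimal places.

101.11

Modal class: 100 – <120 (highest frequency 33).
d₁ = 33 − 32 = 1, d₂ = 33 − 16 = 17
Mode ≈ 100 + (1/(1+17)) × 20 = 100 + 1.1111 = 101.1111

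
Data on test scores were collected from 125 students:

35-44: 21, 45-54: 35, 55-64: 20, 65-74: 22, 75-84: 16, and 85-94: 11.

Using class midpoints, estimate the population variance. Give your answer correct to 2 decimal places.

242.56

Midpoints: 39.5, 49.5, 59.5, 69.5, 79.5, 89.5
n = 125, Σfm = 7537.5, mean = 60.3000
Σfm² = 484831.25
Σf(m − x̄)² = Σfm² − (Σfm)²/n = 484831.25 − 7537.5²/125 = 30320.0000
Population variance = 30320.0000 / 125 = 242.5600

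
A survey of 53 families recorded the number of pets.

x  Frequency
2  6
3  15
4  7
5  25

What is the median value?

4

Cumulative frequencies: 6, 21, 28, 53
n = 53, so the median is the value in position (n+1)/2 = 27.
Position 27 falls at value 4.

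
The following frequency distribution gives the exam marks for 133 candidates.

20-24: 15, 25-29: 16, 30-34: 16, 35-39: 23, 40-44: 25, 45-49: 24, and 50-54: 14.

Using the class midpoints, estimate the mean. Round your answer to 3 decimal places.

37.827

Midpoints: 22, 27, 32, 37, 42, 47, 52
Σfm = 15×22 + 16×27 + 16×32 + 23×37 + 25×42 + 24×47 + 14×52 = 5031
n = Σf = 133
Mean = 5031 / 133 = 37.8271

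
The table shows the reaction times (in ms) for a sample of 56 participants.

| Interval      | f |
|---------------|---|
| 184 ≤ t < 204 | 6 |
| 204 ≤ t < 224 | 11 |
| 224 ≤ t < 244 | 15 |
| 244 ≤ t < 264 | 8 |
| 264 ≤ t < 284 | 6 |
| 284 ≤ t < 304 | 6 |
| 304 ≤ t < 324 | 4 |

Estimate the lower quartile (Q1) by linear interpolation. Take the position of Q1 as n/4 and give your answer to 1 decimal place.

Cumulative frequencies: 6, 17, 32, 40, 46, 52, 56
n = 56; position = n/4 = 14.
This falls in the class 204 ≤ t < 224: L = 204, F = 6, f = 11, h = 20.
Lower quartile ≈ 204 + ((14 − 6) / 11) × 20 = 218.5455

218.5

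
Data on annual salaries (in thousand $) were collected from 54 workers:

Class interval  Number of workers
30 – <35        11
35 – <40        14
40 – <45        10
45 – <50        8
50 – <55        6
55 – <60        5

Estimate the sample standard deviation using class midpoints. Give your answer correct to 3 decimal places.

7.979

Midpoints: 32.5, 37.5, 42.5, 47.5, 52.5, 57.5
n = 54, Σfm = 2290, mean = 42.4074
Σfm² = 100487.5
Σf(m − x̄)² = Σfm² − (Σfm)²/n = 100487.5 − 2290²/54 = 3374.5370
Sample variance = 3374.5370 / 53 = 63.6705
Standard deviation = √63.6705 = 7.9794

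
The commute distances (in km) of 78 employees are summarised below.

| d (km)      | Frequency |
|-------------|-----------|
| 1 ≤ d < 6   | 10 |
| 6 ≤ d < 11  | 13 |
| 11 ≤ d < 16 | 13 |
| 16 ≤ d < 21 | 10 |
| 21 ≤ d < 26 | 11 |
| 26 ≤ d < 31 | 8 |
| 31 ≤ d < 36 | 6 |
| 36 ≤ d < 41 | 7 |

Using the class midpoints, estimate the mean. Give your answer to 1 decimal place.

Midpoints: 3.5, 8.5, 13.5, 18.5, 23.5, 28.5, 33.5, 38.5
Σfm = 10×3.5 + 13×8.5 + 13×13.5 + 10×18.5 + 11×23.5 + 8×28.5 + 6×33.5 + 7×38.5 = 1463
n = Σf = 78
Mean = 1463 / 78 = 18.7564

18.8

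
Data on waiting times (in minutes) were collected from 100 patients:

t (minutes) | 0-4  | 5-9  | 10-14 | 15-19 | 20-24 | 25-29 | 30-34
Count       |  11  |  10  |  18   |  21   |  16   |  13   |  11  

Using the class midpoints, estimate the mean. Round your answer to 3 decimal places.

17.200

Midpoints: 2, 7, 12, 17, 22, 27, 32
Σfm = 11×2 + 10×7 + 18×12 + 21×17 + 16×22 + 13×27 + 11×32 = 1720
n = Σf = 100
Mean = 1720 / 100 = 17.2000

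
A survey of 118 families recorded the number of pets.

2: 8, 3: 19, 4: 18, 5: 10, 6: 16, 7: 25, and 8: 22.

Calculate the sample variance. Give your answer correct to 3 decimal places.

3.907

Values: 2, 3, 4, 5, 6, 7, 8
n = 118, Σfx = 642, mean = 5.4407
Σfx² = 3950
Σf(x − x̄)² = Σfx² − (Σfx)²/n = 3950 − 642²/118 = 457.0847
Sample variance = 457.0847 / 117 = 3.9067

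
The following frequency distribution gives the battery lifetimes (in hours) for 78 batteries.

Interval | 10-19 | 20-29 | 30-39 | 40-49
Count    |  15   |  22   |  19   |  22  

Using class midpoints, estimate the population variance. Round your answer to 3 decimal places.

Midpoints: 14.5, 24.5, 34.5, 44.5
n = 78, Σfm = 2391, mean = 30.6538
Σfm² = 82539.5
Σf(m − x̄)² = Σfm² − (Σfm)²/n = 82539.5 − 2391²/78 = 9246.1538
Population variance = 9246.1538 / 78 = 118.5404

118.540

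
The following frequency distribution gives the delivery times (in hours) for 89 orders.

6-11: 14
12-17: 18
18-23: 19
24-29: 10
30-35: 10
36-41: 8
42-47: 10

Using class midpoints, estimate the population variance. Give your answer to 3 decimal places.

Midpoints: 8.5, 14.5, 20.5, 26.5, 32.5, 38.5, 44.5
n = 89, Σfm = 2112.5, mean = 23.7360
Σfm² = 62026.25
Σf(m − x̄)² = Σfm² − (Σfm)²/n = 62026.25 − 2112.5²/89 = 11884.0449
Population variance = 11884.0449 / 89 = 133.5286

133.529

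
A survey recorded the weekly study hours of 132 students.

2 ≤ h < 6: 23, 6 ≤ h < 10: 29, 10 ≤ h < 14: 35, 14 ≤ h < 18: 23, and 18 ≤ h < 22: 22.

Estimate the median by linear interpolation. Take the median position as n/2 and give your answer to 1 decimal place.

11.6

Cumulative frequencies: 23, 52, 87, 110, 132
n = 132; position = n/2 = 66.
This falls in the class 10 ≤ h < 14: L = 10, F = 52, f = 35, h = 4.
Median ≈ 10 + ((66 − 52) / 35) × 4 = 11.6000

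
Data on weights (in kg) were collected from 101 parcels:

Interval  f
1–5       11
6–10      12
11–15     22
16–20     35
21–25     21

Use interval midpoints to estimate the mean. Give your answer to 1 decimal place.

Midpoints: 3, 8, 13, 18, 23
Σfm = 11×3 + 12×8 + 22×13 + 35×18 + 21×23 = 1528
n = Σf = 101
Mean = 1528 / 101 = 15.1287

15.1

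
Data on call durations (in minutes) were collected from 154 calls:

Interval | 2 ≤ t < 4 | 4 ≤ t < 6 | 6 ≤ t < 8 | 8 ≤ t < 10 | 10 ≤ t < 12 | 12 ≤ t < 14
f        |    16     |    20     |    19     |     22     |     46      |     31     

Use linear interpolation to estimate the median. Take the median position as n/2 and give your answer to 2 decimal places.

10.00

Cumulative frequencies: 16, 36, 55, 77, 123, 154
n = 154; position = n/2 = 77.
This falls in the class 8 ≤ t < 10: L = 8, F = 55, f = 22, h = 2.
Median ≈ 8 + ((77 − 55) / 22) × 2 = 10.0000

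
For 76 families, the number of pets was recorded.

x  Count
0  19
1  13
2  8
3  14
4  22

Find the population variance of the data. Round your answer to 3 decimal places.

Values: 0, 1, 2, 3, 4
n = 76, Σfx = 159, mean = 2.0921
Σfx² = 523
Σf(x − x̄)² = Σfx² − (Σfx)²/n = 523 − 159²/76 = 190.3553
Population variance = 190.3553 / 76 = 2.5047

2.505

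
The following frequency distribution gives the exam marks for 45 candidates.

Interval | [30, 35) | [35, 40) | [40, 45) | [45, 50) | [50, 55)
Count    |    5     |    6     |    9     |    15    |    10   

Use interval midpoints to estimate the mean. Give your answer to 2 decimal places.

Midpoints: 32.5, 37.5, 42.5, 47.5, 52.5
Σfm = 5×32.5 + 6×37.5 + 9×42.5 + 15×47.5 + 10×52.5 = 2007.5
n = Σf = 45
Mean = 2007.5 / 45 = 44.6111

44.61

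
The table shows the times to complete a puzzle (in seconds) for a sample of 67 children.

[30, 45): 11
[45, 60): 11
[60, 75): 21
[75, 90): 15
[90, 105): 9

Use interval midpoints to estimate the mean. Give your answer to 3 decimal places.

Midpoints: 37.5, 52.5, 67.5, 82.5, 97.5
Σfm = 11×37.5 + 11×52.5 + 21×67.5 + 15×82.5 + 9×97.5 = 4522.5
n = Σf = 67
Mean = 4522.5 / 67 = 67.5000

67.500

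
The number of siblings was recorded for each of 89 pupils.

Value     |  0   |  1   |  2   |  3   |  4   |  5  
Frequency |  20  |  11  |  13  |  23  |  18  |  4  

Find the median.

3

Cumulative frequencies: 20, 31, 44, 67, 85, 89
n = 89, so the median is the value in position (n+1)/2 = 45.
Position 45 falls at value 3.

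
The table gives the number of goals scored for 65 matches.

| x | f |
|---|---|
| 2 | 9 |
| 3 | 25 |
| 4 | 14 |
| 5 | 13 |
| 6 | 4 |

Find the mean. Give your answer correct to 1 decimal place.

Values: 2, 3, 4, 5, 6
Σfx = 9×2 + 25×3 + 14×4 + 13×5 + 4×6 = 238
n = Σf = 65
Mean = 238 / 65 = 3.6615

3.7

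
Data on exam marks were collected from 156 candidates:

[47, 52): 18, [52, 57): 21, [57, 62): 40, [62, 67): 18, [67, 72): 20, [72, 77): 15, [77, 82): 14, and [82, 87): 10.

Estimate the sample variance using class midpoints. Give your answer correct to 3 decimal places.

Midpoints: 49.5, 54.5, 59.5, 64.5, 69.5, 74.5, 79.5, 84.5
n = 156, Σfm = 10042, mean = 64.3718
Σfm² = 662719
Σf(m − x̄)² = Σfm² − (Σfm)²/n = 662719 − 10042²/156 = 16297.4359
Sample variance = 16297.4359 / 155 = 105.1447

105.145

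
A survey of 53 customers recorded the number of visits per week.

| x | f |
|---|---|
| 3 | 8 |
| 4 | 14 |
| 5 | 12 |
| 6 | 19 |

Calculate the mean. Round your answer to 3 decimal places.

4.792

Values: 3, 4, 5, 6
Σfx = 8×3 + 14×4 + 12×5 + 19×6 = 254
n = Σf = 53
Mean = 254 / 53 = 4.7925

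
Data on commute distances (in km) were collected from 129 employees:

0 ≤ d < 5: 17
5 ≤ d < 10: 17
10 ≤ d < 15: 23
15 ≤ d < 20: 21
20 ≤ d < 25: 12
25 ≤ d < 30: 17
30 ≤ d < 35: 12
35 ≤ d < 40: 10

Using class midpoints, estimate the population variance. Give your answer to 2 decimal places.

114.43

Midpoints: 2.5, 7.5, 12.5, 17.5, 22.5, 27.5, 32.5, 37.5
n = 129, Σfm = 2327.5, mean = 18.0426
Σfm² = 56756.25
Σf(m − x̄)² = Σfm² − (Σfm)²/n = 56756.25 − 2327.5²/129 = 14762.0155
Population variance = 14762.0155 / 129 = 114.4342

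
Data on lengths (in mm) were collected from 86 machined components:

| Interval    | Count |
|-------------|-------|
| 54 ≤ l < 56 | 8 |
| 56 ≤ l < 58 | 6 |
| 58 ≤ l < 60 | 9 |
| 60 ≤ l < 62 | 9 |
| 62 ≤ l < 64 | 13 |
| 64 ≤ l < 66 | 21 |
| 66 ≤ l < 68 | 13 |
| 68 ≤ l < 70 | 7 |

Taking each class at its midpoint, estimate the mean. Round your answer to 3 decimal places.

Midpoints: 55, 57, 59, 61, 63, 65, 67, 69
Σfm = 8×55 + 6×57 + 9×59 + 9×61 + 13×63 + 21×65 + 13×67 + 7×69 = 5400
n = Σf = 86
Mean = 5400 / 86 = 62.7907

62.791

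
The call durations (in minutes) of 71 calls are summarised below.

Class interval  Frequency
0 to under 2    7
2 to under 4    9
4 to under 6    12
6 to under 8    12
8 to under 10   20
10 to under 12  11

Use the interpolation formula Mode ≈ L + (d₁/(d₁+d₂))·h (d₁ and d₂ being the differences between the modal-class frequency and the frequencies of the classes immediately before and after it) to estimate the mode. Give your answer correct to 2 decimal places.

Modal class: 8 to under 10 (highest frequency 20).
d₁ = 20 − 12 = 8, d₂ = 20 − 11 = 9
Mode ≈ 8 + (8/(8+9)) × 2 = 8 + 0.9412 = 8.9412

8.94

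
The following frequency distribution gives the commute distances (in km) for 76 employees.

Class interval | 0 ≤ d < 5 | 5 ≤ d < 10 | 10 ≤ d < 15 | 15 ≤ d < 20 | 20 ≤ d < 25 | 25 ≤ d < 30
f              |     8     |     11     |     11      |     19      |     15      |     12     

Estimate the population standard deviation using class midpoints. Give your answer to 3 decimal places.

7.816

Midpoints: 2.5, 7.5, 12.5, 17.5, 22.5, 27.5
n = 76, Σfm = 1240, mean = 16.3158
Σfm² = 24875
Σf(m − x̄)² = Σfm² − (Σfm)²/n = 24875 − 1240²/76 = 4643.4211
Population variance = 4643.4211 / 76 = 61.0976
Standard deviation = √61.0976 = 7.8165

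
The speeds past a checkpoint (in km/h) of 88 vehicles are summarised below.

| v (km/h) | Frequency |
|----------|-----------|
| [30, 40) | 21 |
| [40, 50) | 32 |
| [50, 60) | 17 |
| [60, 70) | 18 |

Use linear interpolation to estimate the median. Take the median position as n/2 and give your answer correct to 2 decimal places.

Cumulative frequencies: 21, 53, 70, 88
n = 88; position = n/2 = 44.
This falls in the class [40, 50): L = 40, F = 21, f = 32, h = 10.
Median ≈ 40 + ((44 − 21) / 32) × 10 = 47.1875

47.19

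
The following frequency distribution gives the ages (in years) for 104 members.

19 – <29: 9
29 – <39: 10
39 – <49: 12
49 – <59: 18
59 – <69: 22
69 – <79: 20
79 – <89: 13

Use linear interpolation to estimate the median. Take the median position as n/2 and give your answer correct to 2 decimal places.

60.36

Cumulative frequencies: 9, 19, 31, 49, 71, 91, 104
n = 104; position = n/2 = 52.
This falls in the class 59 – <69: L = 59, F = 49, f = 22, h = 10.
Median ≈ 59 + ((52 − 49) / 22) × 10 = 60.3636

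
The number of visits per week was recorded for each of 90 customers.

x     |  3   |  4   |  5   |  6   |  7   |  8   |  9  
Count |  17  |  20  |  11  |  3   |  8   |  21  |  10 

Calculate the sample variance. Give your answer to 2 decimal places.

Values: 3, 4, 5, 6, 7, 8, 9
n = 90, Σfx = 518, mean = 5.7556
Σfx² = 3402
Σf(x − x̄)² = Σfx² − (Σfx)²/n = 3402 − 518²/90 = 420.6222
Sample variance = 420.6222 / 89 = 4.7261

4.73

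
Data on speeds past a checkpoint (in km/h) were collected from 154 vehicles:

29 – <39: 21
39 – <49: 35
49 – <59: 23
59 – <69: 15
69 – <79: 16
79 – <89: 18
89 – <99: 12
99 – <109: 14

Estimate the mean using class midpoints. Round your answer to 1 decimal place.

Midpoints: 34, 44, 54, 64, 74, 84, 94, 104
Σfm = 21×34 + 35×44 + 23×54 + 15×64 + 16×74 + 18×84 + 12×94 + 14×104 = 9736
n = Σf = 154
Mean = 9736 / 154 = 63.2208

63.2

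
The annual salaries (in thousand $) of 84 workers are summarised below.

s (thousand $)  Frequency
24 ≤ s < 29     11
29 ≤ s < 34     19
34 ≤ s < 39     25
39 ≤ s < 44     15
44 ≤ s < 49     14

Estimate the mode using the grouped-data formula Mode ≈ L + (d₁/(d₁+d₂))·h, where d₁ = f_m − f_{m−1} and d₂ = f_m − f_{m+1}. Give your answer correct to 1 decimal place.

Modal class: 34 ≤ s < 39 (highest frequency 25).
d₁ = 25 − 19 = 6, d₂ = 25 − 15 = 10
Mode ≈ 34 + (6/(6+10)) × 5 = 34 + 1.8750 = 35.8750

35.9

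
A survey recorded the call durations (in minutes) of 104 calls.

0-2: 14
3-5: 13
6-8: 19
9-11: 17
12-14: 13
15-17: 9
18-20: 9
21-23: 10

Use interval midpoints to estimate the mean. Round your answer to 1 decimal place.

10.3

Midpoints: 1, 4, 7, 10, 13, 16, 19, 22
Σfm = 14×1 + 13×4 + 19×7 + 17×10 + 13×13 + 9×16 + 9×19 + 10×22 = 1073
n = Σf = 104
Mean = 1073 / 104 = 10.3173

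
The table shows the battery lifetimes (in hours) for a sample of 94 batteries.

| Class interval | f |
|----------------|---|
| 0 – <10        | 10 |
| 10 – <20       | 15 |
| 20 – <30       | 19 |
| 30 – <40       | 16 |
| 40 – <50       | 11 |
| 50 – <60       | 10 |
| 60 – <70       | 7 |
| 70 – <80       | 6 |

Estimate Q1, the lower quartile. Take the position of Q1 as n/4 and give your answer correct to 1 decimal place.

Cumulative frequencies: 10, 25, 44, 60, 71, 81, 88, 94
n = 94; position = n/4 = 23.5.
This falls in the class 10 – <20: L = 10, F = 10, f = 15, h = 10.
Lower quartile ≈ 10 + ((23.5 − 10) / 15) × 10 = 19.0000

19.0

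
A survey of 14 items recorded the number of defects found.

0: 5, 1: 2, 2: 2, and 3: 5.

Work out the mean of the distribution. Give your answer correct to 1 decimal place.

1.5

Values: 0, 1, 2, 3
Σfx = 5×0 + 2×1 + 2×2 + 5×3 = 21
n = Σf = 14
Mean = 21 / 14 = 1.5000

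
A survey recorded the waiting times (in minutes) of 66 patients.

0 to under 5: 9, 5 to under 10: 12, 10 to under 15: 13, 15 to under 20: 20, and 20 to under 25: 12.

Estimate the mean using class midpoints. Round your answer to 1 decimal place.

Midpoints: 2.5, 7.5, 12.5, 17.5, 22.5
Σfm = 9×2.5 + 12×7.5 + 13×12.5 + 20×17.5 + 12×22.5 = 895
n = Σf = 66
Mean = 895 / 66 = 13.5606

13.6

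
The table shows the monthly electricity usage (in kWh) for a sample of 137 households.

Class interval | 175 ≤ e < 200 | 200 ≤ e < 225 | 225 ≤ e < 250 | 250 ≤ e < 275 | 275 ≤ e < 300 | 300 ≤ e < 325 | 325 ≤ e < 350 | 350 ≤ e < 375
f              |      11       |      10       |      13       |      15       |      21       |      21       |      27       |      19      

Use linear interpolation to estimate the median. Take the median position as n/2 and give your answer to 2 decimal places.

Cumulative frequencies: 11, 21, 34, 49, 70, 91, 118, 137
n = 137; position = n/2 = 68.5.
This falls in the class 275 ≤ e < 300: L = 275, F = 49, f = 21, h = 25.
Median ≈ 275 + ((68.5 − 49) / 21) × 25 = 298.2143

298.21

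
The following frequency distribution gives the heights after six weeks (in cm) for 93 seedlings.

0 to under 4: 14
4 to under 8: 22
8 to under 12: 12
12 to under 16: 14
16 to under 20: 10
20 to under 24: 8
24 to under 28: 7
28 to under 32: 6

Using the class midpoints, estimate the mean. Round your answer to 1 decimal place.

Midpoints: 2, 6, 10, 14, 18, 22, 26, 30
Σfm = 14×2 + 22×6 + 12×10 + 14×14 + 10×18 + 8×22 + 7×26 + 6×30 = 1194
n = Σf = 93
Mean = 1194 / 93 = 12.8387

12.8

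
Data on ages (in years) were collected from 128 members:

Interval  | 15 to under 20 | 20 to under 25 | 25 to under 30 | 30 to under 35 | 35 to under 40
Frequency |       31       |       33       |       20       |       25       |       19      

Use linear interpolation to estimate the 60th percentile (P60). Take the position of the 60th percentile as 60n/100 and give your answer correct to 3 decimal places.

Cumulative frequencies: 31, 64, 84, 109, 128
n = 128; position = 60n/100 = 76.8.
This falls in the class 25 to under 30: L = 25, F = 64, f = 20, h = 5.
60th percentile ≈ 25 + ((76.8 − 64) / 20) × 5 = 28.2000

28.200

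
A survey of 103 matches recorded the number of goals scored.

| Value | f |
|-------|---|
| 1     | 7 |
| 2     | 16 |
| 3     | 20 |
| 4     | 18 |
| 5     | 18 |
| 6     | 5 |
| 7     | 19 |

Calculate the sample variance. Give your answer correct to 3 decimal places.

3.476

Values: 1, 2, 3, 4, 5, 6, 7
n = 103, Σfx = 424, mean = 4.1165
Σfx² = 2100
Σf(x − x̄)² = Σfx² − (Σfx)²/n = 2100 − 424²/103 = 354.6019
Sample variance = 354.6019 / 102 = 3.4765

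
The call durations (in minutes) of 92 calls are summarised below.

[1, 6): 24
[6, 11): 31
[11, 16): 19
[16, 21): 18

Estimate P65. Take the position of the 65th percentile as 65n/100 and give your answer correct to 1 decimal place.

12.3

Cumulative frequencies: 24, 55, 74, 92
n = 92; position = 65n/100 = 59.8.
This falls in the class [11, 16): L = 11, F = 55, f = 19, h = 5.
65th percentile ≈ 11 + ((59.8 − 55) / 19) × 5 = 12.2632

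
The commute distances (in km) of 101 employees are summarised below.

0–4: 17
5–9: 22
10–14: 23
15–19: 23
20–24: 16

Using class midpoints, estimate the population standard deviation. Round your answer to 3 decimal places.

Midpoints: 2, 7, 12, 17, 22
n = 101, Σfm = 1207, mean = 11.9505
Σfm² = 18849
Σf(m − x̄)² = Σfm² − (Σfm)²/n = 18849 − 1207²/101 = 4424.7525
Population variance = 4424.7525 / 101 = 43.8094
Standard deviation = √43.8094 = 6.6189

6.619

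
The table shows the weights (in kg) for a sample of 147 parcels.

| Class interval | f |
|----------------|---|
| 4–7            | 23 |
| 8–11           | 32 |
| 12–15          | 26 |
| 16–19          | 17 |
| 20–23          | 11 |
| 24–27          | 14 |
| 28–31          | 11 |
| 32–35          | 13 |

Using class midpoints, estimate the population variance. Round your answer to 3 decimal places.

Midpoints: 5.5, 9.5, 13.5, 17.5, 21.5, 25.5, 29.5, 33.5
n = 147, Σfm = 2432.5, mean = 16.5476
Σfm² = 51878.75
Σf(m − x̄)² = Σfm² − (Σfm)²/n = 51878.75 − 2432.5²/147 = 11626.6667
Population variance = 11626.6667 / 147 = 79.0930

79.093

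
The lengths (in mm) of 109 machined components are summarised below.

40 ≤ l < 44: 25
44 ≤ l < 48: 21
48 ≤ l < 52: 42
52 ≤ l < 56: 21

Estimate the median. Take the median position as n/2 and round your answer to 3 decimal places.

48.810

Cumulative frequencies: 25, 46, 88, 109
n = 109; position = n/2 = 54.5.
This falls in the class 48 ≤ l < 52: L = 48, F = 46, f = 42, h = 4.
Median ≈ 48 + ((54.5 − 46) / 42) × 4 = 48.8095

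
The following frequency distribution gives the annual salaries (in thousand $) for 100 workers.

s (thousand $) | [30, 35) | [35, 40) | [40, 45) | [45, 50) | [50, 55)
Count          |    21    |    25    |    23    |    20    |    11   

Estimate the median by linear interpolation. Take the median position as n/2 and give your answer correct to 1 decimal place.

Cumulative frequencies: 21, 46, 69, 89, 100
n = 100; position = n/2 = 50.
This falls in the class [40, 45): L = 40, F = 46, f = 23, h = 5.
Median ≈ 40 + ((50 − 46) / 23) × 5 = 40.8696

40.9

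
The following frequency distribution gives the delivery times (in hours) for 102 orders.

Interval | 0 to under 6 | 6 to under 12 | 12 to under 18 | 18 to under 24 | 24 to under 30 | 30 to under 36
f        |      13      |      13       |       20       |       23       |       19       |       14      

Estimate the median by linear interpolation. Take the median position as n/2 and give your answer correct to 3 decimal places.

Cumulative frequencies: 13, 26, 46, 69, 88, 102
n = 102; position = n/2 = 51.
This falls in the class 18 to under 24: L = 18, F = 46, f = 23, h = 6.
Median ≈ 18 + ((51 − 46) / 23) × 6 = 19.3043

19.304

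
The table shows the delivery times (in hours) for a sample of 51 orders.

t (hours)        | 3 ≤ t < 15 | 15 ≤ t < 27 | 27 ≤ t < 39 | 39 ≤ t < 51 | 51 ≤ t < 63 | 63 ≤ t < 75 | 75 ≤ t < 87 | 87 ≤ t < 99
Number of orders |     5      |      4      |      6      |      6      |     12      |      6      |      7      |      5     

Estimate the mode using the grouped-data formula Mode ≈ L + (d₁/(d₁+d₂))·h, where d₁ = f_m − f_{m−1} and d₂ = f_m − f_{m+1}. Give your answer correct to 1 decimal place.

57.0

Modal class: 51 ≤ t < 63 (highest frequency 12).
d₁ = 12 − 6 = 6, d₂ = 12 − 6 = 6
Mode ≈ 51 + (6/(6+6)) × 12 = 51 + 6.0000 = 57.0000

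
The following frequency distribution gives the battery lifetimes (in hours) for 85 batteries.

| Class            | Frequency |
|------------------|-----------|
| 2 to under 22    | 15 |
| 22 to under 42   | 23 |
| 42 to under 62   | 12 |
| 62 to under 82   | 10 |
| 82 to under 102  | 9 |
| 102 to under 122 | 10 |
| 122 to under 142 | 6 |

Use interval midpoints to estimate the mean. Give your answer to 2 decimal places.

Midpoints: 12, 32, 52, 72, 92, 112, 132
Σfm = 15×12 + 23×32 + 12×52 + 10×72 + 9×92 + 10×112 + 6×132 = 5000
n = Σf = 85
Mean = 5000 / 85 = 58.8235

58.82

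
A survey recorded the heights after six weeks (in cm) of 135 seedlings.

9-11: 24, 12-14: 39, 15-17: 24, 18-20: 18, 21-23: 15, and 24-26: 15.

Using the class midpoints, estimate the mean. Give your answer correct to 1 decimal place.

Midpoints: 10, 13, 16, 19, 22, 25
Σfm = 24×10 + 39×13 + 24×16 + 18×19 + 15×22 + 15×25 = 2178
n = Σf = 135
Mean = 2178 / 135 = 16.1333

16.1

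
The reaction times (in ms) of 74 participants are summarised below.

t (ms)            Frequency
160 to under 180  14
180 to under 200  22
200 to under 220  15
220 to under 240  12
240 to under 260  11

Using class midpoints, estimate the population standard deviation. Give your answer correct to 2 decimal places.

26.56

Midpoints: 170, 190, 210, 230, 250
n = 74, Σfm = 15220, mean = 205.6757
Σfm² = 3182600
Σf(m − x̄)² = Σfm² − (Σfm)²/n = 3182600 − 15220²/74 = 52216.2162
Population variance = 52216.2162 / 74 = 705.6245
Standard deviation = √705.6245 = 26.5636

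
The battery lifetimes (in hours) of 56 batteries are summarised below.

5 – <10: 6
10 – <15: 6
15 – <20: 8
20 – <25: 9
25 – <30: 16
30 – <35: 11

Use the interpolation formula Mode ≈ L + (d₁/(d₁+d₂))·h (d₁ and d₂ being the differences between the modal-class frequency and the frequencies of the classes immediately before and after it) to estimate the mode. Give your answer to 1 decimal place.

27.9

Modal class: 25 – <30 (highest frequency 16).
d₁ = 16 − 9 = 7, d₂ = 16 − 11 = 5
Mode ≈ 25 + (7/(7+5)) × 5 = 25 + 2.9167 = 27.9167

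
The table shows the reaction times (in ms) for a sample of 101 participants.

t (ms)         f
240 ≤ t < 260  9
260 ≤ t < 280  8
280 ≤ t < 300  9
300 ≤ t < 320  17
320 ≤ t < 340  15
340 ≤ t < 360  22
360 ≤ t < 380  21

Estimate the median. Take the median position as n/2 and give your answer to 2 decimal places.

Cumulative frequencies: 9, 17, 26, 43, 58, 80, 101
n = 101; position = n/2 = 50.5.
This falls in the class 320 ≤ t < 340: L = 320, F = 43, f = 15, h = 20.
Median ≈ 320 + ((50.5 − 43) / 15) × 20 = 330.0000

330.00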